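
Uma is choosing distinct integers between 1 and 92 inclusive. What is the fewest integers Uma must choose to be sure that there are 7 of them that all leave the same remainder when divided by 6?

The 6 residue classes mod 6 are the pigeonholes.
With 36 integers one could put 6 in each residue class and have no class reach 7.
The 37th integer pushes some class to 7, so 6·6 + 1 = 37.

37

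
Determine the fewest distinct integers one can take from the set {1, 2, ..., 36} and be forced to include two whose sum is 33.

21

A set avoiding the sum 33 can contain at most one of each pair {x, 33−x}, plus the 4 elements whose complement lies outside the range.
The integers 17, …, 36 (20 of them) are such a set: any two sum to at least 17+18 = 35 > 33.
Any 21st integer completes one of the 16 pairs, so 21 choices force a sum of 33.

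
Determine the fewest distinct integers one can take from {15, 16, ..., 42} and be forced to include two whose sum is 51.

A set avoiding the sum 51 can contain at most one of each pair {x, 51−x}, plus the 6 elements whose complement lies outside the range.
The integers 26, …, 42 (17 of them) are such a set: any two sum to at least 26+27 = 53 > 51.
Any 18th integer completes one of the 11 pairs, so 18 choices force a sum of 51.

18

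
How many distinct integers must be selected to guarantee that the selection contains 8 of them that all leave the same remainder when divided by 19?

Pigeonhole: the 19 residue classes mod 19 are the pigeonholes.
With 133 integers one could put 7 in each residue class and have no class reach 8.
The 134th integer pushes some class to 8, so 19·7 + 1 = 134.

134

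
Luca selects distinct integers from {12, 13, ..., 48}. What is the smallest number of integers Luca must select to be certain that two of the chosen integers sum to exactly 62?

21

A set avoiding the sum 62 can contain at most one of each pair {x, 62−x}, plus the 3 elements whose complement lies outside the range or equal to its own complement.
The integers 12, …, 31 (20 of them) are such a set: any two sum to at least 12+13 = 25 and at most 30+31 = 61 < 62.
Pigeonhole: any 21st integer completes one of the 17 pairs, so 21 choices force a sum of 62.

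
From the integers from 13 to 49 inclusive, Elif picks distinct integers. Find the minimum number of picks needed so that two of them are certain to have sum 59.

21

A set avoiding the sum 59 can contain at most one of each pair {x, 59−x}, plus the 3 elements whose complement lies outside the range.
The integers 30, …, 49 (20 of them) are such a set: any two sum to at least 30+31 = 61 > 59.
Pigeonhole: any 21st integer completes one of the 17 pairs, so 21 choices force a sum of 59.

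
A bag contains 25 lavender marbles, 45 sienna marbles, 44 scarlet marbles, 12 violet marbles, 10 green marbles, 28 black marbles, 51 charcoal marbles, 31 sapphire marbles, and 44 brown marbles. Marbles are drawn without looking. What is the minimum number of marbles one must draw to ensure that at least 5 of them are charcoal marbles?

244

In the worst case for collecting charcoal marbles, every non-charcoal marble comes out first.
There are 25 + 45 + 44 + 12 + 10 + 28 + 31 + 44 = 239 non-charcoal marbles altogether.
After those, each further marble must be charcoal, so 239 + 5 = 244 draws guarantee 5 charcoal marbles.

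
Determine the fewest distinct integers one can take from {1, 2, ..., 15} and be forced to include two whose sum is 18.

10

Group the elements by complementary pair {x, 18−x}: {3,15}, {4,14}, {5,13}, …, giving 6 two-element pairs, the single value 9 (it cannot pair with itself since the integers are distinct), and 2 integers whose partner 18−x falls outside [1,15].
By pigeonhole, treating each of those 9 groups as a pigeonhole, one can pick one integer per group — 9 integers — with no two summing to 18.
The 10th integer lands in an occupied pair, forcing a sum of 18.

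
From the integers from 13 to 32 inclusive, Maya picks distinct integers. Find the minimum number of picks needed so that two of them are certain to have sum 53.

Two chosen integers sum to 53 exactly when both halves of some pair {x, 53−x} with 21 ≤ x ≤ 53−x ≤ 32 are chosen — 6 such pairs.
The remaining 8 elements (those with no distinct partner in range) can never complete a 53-sum, so the worst case takes all of them and one from each pair: 8 + 6 = 14.
By the pigeonhole principle, the 15th integer has to be the second member of some pair, so 14 + 1 = 15.

15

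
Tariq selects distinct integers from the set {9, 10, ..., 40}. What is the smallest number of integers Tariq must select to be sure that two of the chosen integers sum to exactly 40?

Two chosen integers sum to 40 exactly when both halves of some pair {x, 40−x} with 9 ≤ x ≤ 40−x ≤ 31 are chosen — 11 such pairs.
The remaining 10 elements (those with no distinct partner in range) can never complete a 40-sum, so the worst case takes all of them and one from each pair: 10 + 11 = 21.
By the pigeonhole principle, the 22nd integer has to be the second member of some pair, so 21 + 1 = 22.

22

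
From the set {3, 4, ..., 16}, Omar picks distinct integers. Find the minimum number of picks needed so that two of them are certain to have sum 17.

9

A set avoiding the sum 17 can contain at most one of each pair {x, 17−x}, plus the 2 elements whose complement lies outside the range.
The integers 9, …, 16 (8 of them) are such a set: any two sum to at least 9+10 = 19 > 17.
Any 9th integer completes one of the 6 pairs, so 9 choices force a sum of 17.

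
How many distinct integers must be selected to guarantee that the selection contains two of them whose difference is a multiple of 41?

Integers whose pairwise differences are multiples of 41 are exactly those sharing a remainder mod 41. Pigeonhole: the 41 residue classes mod 41 are the pigeonholes.
With 41 integers one could put 1 in each residue class and have no class reach 2.
The 42nd integer pushes some class to 2, so 41·1 + 1 = 42.

42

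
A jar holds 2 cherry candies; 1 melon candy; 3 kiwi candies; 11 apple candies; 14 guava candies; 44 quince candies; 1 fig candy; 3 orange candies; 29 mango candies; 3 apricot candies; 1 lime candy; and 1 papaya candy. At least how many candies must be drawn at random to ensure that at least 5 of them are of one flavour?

32

Put each drawn candy into a box by flavour. The largest draw with every box below 5 takes min(count, 4) from each flavour; flavours with fewer than 4 contribute all they have.
Σ min(cᵢ, 4) = 2 + 1 + 3 + 4 + 4 + 4 + 1 + 3 + 4 + 3 + 1 + 1 = 31.
Draw number 31 + 1 = 32 must push one box to 5.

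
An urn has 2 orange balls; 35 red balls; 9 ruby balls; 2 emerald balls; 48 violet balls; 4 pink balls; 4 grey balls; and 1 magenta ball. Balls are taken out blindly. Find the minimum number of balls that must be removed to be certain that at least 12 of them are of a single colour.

45

An adversary could hand out at most 11 balls per colour (6 colours run out sooner): 2 + 11 + 9 + 2 + 11 + 4 + 4 + 1 = 44 balls and still no colour has 12.
One more ball lands in a colour already at 11, so 45 draws are enough and 44 are not.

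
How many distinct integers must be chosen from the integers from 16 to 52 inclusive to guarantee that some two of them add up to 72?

22

Two chosen integers sum to 72 exactly when both halves of some pair {x, 72−x} with 20 ≤ x ≤ 72−x ≤ 52 are chosen — 16 such pairs.
The remaining 5 elements (those with no distinct partner in range) can never complete a 72-sum, so the worst case takes all of them and one from each pair: 5 + 16 = 21.
By pigeonhole, the 22nd integer has to be the second member of some pair, so 21 + 1 = 22.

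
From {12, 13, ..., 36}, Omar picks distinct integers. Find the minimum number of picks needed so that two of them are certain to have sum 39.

18

A set avoiding the sum 39 can contain at most one of each pair {x, 39−x}, plus the 9 elements whose complement lies outside the range.
The integers 20, …, 36 (17 of them) are such a set: any two sum to at least 20+21 = 41 > 39.
Pigeonhole: any 18th integer completes one of the 8 pairs, so 18 choices force a sum of 39.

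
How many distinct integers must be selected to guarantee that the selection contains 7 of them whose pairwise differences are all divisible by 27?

163

Integers whose pairwise differences are multiples of 27 are exactly those sharing a remainder mod 27. By the pigeonhole principle, the 27 residue classes mod 27 are the pigeonholes.
With 162 integers one could put 6 in each residue class and have no class reach 7.
The 163rd integer pushes some class to 7, so 27·6 + 1 = 163.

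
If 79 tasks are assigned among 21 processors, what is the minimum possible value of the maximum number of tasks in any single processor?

4

The 21 processors are the holes and the 79 tasks are the pigeons.
If every processor held at most 3 tasks, the total would be at most 21 × 3 = 63, which is less than 79.
So some processor holds at least ⌈79/21⌉ = 4 tasks.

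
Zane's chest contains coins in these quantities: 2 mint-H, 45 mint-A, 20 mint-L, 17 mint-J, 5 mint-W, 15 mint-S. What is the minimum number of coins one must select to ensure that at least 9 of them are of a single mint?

40

Pigeonhole: put each drawn coin into a box by mint. The largest draw with every box below 9 takes min(count, 8) from each mint; mints with fewer than 8 contribute all they have.
Σ min(cᵢ, 8) = 2 + 8 + 8 + 8 + 5 + 8 = 39.
Draw number 39 + 1 = 40 must push one box to 9.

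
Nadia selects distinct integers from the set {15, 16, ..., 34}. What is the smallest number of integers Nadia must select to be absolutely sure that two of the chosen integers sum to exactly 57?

Two chosen integers sum to 57 exactly when both halves of some pair {x, 57−x} with 23 ≤ x ≤ 57−x ≤ 34 are chosen — 6 such pairs.
The remaining 8 elements (those with no distinct partner in range) can never complete a 57-sum, so the worst case takes all of them and one from each pair: 8 + 6 = 14.
The 15th integer has to be the second member of some pair, so 14 + 1 = 15.

15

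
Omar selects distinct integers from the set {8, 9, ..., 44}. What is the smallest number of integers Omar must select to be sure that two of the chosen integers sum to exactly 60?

A set avoiding the sum 60 can contain at most one of each pair {x, 60−x}, plus the 9 elements whose complement lies outside the range or equal to its own complement.
The integers 8, …, 30 (23 of them) are such a set: any two sum to at least 8+9 = 17 and at most 29+30 = 59 < 60.
By pigeonhole, any 24th integer completes one of the 14 pairs, so 24 choices force a sum of 60.

24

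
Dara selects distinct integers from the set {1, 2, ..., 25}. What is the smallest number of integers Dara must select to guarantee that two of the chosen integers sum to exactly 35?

18

Group the elements by complementary pair {x, 35−x}: {10,25}, {11,24}, {12,23}, …, giving 8 two-element pairs and 9 integers whose partner 35−x falls outside [1,25].
By pigeonhole, treating each of those 17 groups as a pigeonhole, one can pick one integer per group — 17 integers — with no two summing to 35.
The 18th integer lands in an occupied pair, forcing a sum of 35.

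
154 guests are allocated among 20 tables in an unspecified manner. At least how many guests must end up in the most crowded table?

The 20 tables are the holes and the 154 guests are the pigeons.
If every table held at most 7 guests, the total would be at most 20 × 7 = 140, which is less than 154.
So some table holds at least ⌈154/20⌉ = 8 guests.

8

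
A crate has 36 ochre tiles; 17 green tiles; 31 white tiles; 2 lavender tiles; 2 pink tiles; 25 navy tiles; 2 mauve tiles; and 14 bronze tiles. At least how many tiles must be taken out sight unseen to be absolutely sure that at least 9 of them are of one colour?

Put each drawn tile into a box by colour. The largest draw with every box below 9 takes min(count, 8) from each colour; colours with fewer than 8 contribute all they have.
Σ min(cᵢ, 8) = 8 + 8 + 8 + 2 + 2 + 8 + 2 + 8 = 46.
Draw number 46 + 1 = 47 must push one box to 9.

47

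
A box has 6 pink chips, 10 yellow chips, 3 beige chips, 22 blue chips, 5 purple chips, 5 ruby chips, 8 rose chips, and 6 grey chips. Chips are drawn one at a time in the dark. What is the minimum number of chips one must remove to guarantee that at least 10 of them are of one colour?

52

By pigeonhole, the 8 colours are the holes; the chips drawn are the pigeons.
To avoid 10 of any one colour, the worst case takes at most 9 of each colour, or every chip of a colour that has fewer than 9.
That gives 6 + 9 + 3 + 9 + 5 + 5 + 8 + 6 = 51 chips with no colour reaching 10.
The next chip forces some colour to 10, so 51 + 1 = 52.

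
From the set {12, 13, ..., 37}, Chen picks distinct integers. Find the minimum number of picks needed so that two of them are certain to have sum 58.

A set avoiding the sum 58 can contain at most one of each pair {x, 58−x}, plus the 10 elements whose complement lies outside the range or equal to its own complement.
The integers 12, …, 29 (18 of them) are such a set: any two sum to at least 12+13 = 25 and at most 28+29 = 57 < 58.
Any 19th integer completes one of the 8 pairs, so 19 choices force a sum of 58.

19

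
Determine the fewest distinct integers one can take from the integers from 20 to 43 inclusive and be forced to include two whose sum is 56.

Two chosen integers sum to 56 exactly when both halves of some pair {x, 56−x} with 20 ≤ x ≤ 56−x ≤ 36 are chosen — 8 such pairs.
The remaining 8 elements (those with no distinct partner in range) can never complete a 56-sum, so the worst case takes all of them and one from each pair: 8 + 8 = 16.
By pigeonhole, the 17th integer has to be the second member of some pair, so 16 + 1 = 17.

17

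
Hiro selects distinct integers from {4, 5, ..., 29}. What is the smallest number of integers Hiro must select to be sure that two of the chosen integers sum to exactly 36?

16

Two chosen integers sum to 36 exactly when both halves of some pair {x, 36−x} with 7 ≤ x ≤ 36−x ≤ 29 are chosen — 11 such pairs.
The remaining 4 elements (those with no distinct partner in range) can never complete a 36-sum, so the worst case takes all of them and one from each pair: 4 + 11 = 15.
The 16th integer has to be the second member of some pair, so 15 + 1 = 16.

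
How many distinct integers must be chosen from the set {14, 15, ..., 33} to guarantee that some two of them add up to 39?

15

Group the elements by complementary pair {x, 39−x}: {14,25}, {15,24}, {16,23}, …, giving 6 two-element pairs and 8 integers whose partner 39−x falls outside [14,33].
By the pigeonhole principle, treating each of those 14 groups as a pigeonhole, one can pick one integer per group — 14 integers — with no two summing to 39.
The 15th integer lands in an occupied pair, forcing a sum of 39.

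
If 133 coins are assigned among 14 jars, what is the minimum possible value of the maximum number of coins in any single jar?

Pigeonhole: the 14 jars are the holes and the 133 coins are the pigeons.
If every jar held at most 9 coins, the total would be at most 14 × 9 = 126, which is less than 133.
So some jar holds at least ⌈133/14⌉ = 10 coins.

10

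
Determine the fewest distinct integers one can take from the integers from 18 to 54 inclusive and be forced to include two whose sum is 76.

Group the elements by complementary pair {x, 76−x}: {22,54}, {23,53}, {24,52}, …, giving 16 two-element pairs; the single value 38 (it cannot pair with itself since the integers are distinct); and 4 integers whose partner 76−x falls outside [18,54].
By pigeonhole, treating each of those 21 groups as a pigeonhole, one can pick one integer per group — 21 integers — with no two summing to 76.
The 22nd integer lands in an occupied pair, forcing a sum of 76.

22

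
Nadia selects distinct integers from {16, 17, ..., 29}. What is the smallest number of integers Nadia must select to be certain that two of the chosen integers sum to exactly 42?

10

A set avoiding the sum 42 can contain at most one of each pair {x, 42−x}, plus the 4 elements whose complement lies outside the range or equal to its own complement.
The integers 21, …, 29 (9 of them) are such a set: any two sum to at least 21+22 = 43 > 42.
Pigeonhole: any 10th integer completes one of the 5 pairs, so 10 choices force a sum of 42.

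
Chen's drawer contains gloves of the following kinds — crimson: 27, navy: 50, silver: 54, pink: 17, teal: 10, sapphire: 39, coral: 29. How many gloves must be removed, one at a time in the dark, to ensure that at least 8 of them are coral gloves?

In the worst case for collecting coral gloves, every non-coral glove comes out first.
There are 27 + 50 + 54 + 17 + 10 + 39 = 197 non-coral gloves altogether.
After those, each further glove must be coral, so 197 + 8 = 205 draws guarantee 8 coral gloves.

205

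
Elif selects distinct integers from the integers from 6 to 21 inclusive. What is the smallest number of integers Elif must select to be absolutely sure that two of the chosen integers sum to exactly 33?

12

Group the elements by complementary pair {x, 33−x}: {12,21}, {13,20}, {14,19}, …, giving 5 two-element pairs and 6 integers whose partner 33−x falls outside [6,21].
Treating each of those 11 groups as a pigeonhole, one can pick one integer per group — 11 integers — with no two summing to 33.
The 12th integer lands in an occupied pair, forcing a sum of 33.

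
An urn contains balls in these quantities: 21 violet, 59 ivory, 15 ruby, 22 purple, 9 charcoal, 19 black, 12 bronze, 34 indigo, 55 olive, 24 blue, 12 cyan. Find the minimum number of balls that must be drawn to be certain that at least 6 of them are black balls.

In the worst case for collecting black balls, every non-black ball comes out first.
There are 21 + 59 + 15 + 22 + 9 + 12 + 34 + 55 + 24 + 12 = 263 non-black balls altogether.
After those, each further ball must be black, so 263 + 6 = 269 draws guarantee 6 black balls.

269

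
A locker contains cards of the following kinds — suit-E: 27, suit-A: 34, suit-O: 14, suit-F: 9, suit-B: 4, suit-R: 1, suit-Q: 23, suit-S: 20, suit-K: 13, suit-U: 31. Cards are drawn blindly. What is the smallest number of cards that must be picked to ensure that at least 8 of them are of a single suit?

62

By pigeonhole, the 10 suits are the holes; the cards drawn are the pigeons.
To avoid 8 of any one suit, the worst case takes at most 7 of each suit, or every card of a suit that has fewer than 7.
That gives 7 + 7 + 7 + 7 + 4 + 1 + 7 + 7 + 7 + 7 = 61 cards with no suit reaching 8.
The next card forces some suit to 8, so 61 + 1 = 62.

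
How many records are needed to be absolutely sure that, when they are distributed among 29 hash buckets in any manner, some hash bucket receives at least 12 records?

With 319 records one could put exactly 11 in each of the 29 hash buckets, and no hash bucket would reach 12.
One more record must land in a hash bucket that already has 11, giving it 12.
So 29 × 11 + 1 = 320 records are required.

320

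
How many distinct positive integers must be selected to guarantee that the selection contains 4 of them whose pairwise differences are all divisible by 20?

Integers whose pairwise differences are multiples of 20 are exactly those sharing a remainder mod 20. The 20 residue classes mod 20 are the pigeonholes.
With 60 integers one could put 3 in each residue class and have no class reach 4.
The 61st integer pushes some class to 4, so 20·3 + 1 = 61.

61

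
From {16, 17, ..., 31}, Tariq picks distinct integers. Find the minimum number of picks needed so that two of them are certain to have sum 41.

12

A set avoiding the sum 41 can contain at most one of each pair {x, 41−x}, plus the 6 elements whose complement lies outside the range.
The integers 21, …, 31 (11 of them) are such a set: any two sum to at least 21+22 = 43 > 41.
By the pigeonhole principle, any 12th integer completes one of the 5 pairs, so 12 choices force a sum of 41.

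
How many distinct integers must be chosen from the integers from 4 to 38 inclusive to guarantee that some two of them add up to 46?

21

A set avoiding the sum 46 can contain at most one of each pair {x, 46−x}, plus the 5 elements whose complement lies outside the range or equal to its own complement.
The integers 4, …, 23 (20 of them) are such a set: any two sum to at least 4+5 = 9 and at most 22+23 = 45 < 46.
By the pigeonhole principle, any 21st integer completes one of the 15 pairs, so 21 choices force a sum of 46.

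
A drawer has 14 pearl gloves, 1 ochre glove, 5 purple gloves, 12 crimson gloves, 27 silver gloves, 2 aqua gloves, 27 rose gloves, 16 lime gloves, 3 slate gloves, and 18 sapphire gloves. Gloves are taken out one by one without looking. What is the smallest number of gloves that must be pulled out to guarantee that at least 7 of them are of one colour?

48

An adversary could hand out at most 6 gloves per colour (4 colours run out sooner): 6 + 1 + 5 + 6 + 6 + 2 + 6 + 6 + 3 + 6 = 47 gloves and still no colour has 7.
By the pigeonhole principle, one more glove lands in a colour already at 6, so 48 draws are enough and 47 are not.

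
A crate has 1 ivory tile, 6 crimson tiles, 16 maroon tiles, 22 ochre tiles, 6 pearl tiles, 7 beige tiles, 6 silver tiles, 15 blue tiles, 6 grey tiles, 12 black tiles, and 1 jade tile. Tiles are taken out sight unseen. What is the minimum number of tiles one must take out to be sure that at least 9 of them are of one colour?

Pigeonhole: the 11 colours are the holes; the tiles drawn are the pigeons.
To avoid 9 of any one colour, the worst case takes at most 8 of each colour, or every tile of a colour that has fewer than 8.
That gives 1 + 6 + 8 + 8 + 6 + 7 + 6 + 8 + 6 + 8 + 1 = 65 tiles with no colour reaching 9.
The next tile forces some colour to 9, so 65 + 1 = 66.

66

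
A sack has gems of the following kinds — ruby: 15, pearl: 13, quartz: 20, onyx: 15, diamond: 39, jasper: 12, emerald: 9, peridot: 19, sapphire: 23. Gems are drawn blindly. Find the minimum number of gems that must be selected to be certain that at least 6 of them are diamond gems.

132

In the worst case for collecting diamond gems, every non-diamond gem comes out first.
There are 15 + 13 + 20 + 15 + 12 + 9 + 19 + 23 = 126 non-diamond gems altogether.
After those, each further gem must be diamond, so 126 + 6 = 132 draws guarantee 6 diamond gems.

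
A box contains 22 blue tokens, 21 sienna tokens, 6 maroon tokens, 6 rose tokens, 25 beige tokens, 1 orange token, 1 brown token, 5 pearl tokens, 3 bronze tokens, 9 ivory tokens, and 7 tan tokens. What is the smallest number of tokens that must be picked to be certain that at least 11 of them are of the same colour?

Put each drawn token into a box by colour. The largest draw with every box below 11 takes min(count, 10) from each colour; colours with fewer than 10 contribute all they have.
Σ min(cᵢ, 10) = 10 + 10 + 6 + 6 + 10 + 1 + 1 + 5 + 3 + 9 + 7 = 68.
Draw number 68 + 1 = 69 must push one box to 11.

69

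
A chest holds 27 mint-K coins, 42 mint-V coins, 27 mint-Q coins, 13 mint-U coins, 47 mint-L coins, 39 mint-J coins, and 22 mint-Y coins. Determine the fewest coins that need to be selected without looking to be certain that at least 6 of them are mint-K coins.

196

In the worst case for collecting mint-K coins, every non-mint-K coin comes out first.
There are 42 + 27 + 13 + 47 + 39 + 22 = 190 non-mint-K coins altogether.
After those, each further coin must be mint-K, so 190 + 6 = 196 draws guarantee 6 mint-K coins.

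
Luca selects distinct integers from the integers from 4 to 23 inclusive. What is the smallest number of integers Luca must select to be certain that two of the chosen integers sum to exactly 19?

A set avoiding the sum 19 can contain at most one of each pair {x, 19−x}, plus the 8 elements whose complement lies outside the range.
The integers 10, …, 23 (14 of them) are such a set: any two sum to at least 10+11 = 21 > 19.
Any 15th integer completes one of the 6 pairs, so 15 choices force a sum of 19.

15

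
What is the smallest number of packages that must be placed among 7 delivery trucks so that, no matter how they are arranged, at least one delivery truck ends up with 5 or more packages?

29

With 28 packages one could put exactly 4 in each of the 7 delivery trucks, and no delivery truck would reach 5.
By the pigeonhole principle, one more package must land in a delivery truck that already has 4, giving it 5.
So 7 × 4 + 1 = 29 packages are required.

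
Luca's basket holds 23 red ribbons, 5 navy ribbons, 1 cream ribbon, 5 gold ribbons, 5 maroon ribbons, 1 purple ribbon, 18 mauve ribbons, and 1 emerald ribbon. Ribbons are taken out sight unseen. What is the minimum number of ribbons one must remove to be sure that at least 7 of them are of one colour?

Put each drawn ribbon into a box by colour. The largest draw with every box below 7 takes min(count, 6) from each colour; colours with fewer than 6 contribute all they have.
Σ min(cᵢ, 6) = 6 + 5 + 1 + 5 + 5 + 1 + 6 + 1 = 30.
Draw number 30 + 1 = 31 must push one box to 7.

31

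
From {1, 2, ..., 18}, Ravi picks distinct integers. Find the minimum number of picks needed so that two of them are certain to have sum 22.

Group the elements by complementary pair {x, 22−x}: {4,18}, {5,17}, {6,16}, …, giving 7 two-element pairs, the single value 11 (it cannot pair with itself since the integers are distinct), and 3 integers whose partner 22−x falls outside [1,18].
Treating each of those 11 groups as a pigeonhole, one can pick one integer per group — 11 integers — with no two summing to 22.
The 12th integer lands in an occupied pair, forcing a sum of 22.

12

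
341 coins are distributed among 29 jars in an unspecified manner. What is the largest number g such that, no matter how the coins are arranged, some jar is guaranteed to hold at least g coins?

12

The 29 jars are the holes and the 341 coins are the pigeons.
If every jar held at most 11 coins, the total would be at most 29 × 11 = 319, which is less than 341.
So some jar holds at least ⌈341/29⌉ = 12 coins.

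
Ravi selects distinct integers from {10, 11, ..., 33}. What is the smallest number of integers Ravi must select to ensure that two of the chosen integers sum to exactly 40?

A set avoiding the sum 40 can contain at most one of each pair {x, 40−x}, plus the 4 elements whose complement lies outside the range or equal to its own complement.
The integers 20, …, 33 (14 of them) are such a set: any two sum to at least 20+21 = 41 > 40.
By the pigeonhole principle, any 15th integer completes one of the 10 pairs, so 15 choices force a sum of 40.

15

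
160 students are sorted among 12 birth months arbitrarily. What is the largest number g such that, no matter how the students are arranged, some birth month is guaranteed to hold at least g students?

By pigeonhole, the 12 birth months are the holes and the 160 students are the pigeons.
If every birth month held at most 13 students, the total would be at most 12 × 13 = 156, which is less than 160.
So some birth month holds at least ⌈160/12⌉ = 14 students.

14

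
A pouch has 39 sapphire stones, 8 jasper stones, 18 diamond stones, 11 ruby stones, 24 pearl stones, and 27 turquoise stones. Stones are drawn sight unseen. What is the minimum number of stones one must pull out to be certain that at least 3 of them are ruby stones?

119

In the worst case for collecting ruby stones, every non-ruby stone comes out first.
There are 39 + 8 + 18 + 24 + 27 = 116 non-ruby stones altogether.
After those, each further stone must be ruby, so 116 + 3 = 119 draws guarantee 3 ruby stones.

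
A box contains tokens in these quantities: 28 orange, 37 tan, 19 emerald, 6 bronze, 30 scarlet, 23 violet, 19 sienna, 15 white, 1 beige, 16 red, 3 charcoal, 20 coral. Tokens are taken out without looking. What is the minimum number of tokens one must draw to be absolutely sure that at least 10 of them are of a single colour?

Pigeonhole: put each drawn token into a box by colour. The largest draw with every box below 10 takes min(count, 9) from each colour; colours with fewer than 9 contribute all they have.
Σ min(cᵢ, 9) = 9 + 9 + 9 + 6 + 9 + 9 + 9 + 9 + 1 + 9 + 3 + 9 = 91.
Draw number 91 + 1 = 92 must push one box to 10.

92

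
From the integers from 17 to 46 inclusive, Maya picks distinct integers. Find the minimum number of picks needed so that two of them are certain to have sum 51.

A set avoiding the sum 51 can contain at most one of each pair {x, 51−x}, plus the 12 elements whose complement lies outside the range.
The integers 26, …, 46 (21 of them) are such a set: any two sum to at least 26+27 = 53 > 51.
Pigeonhole: any 22nd integer completes one of the 9 pairs, so 22 choices force a sum of 51.

22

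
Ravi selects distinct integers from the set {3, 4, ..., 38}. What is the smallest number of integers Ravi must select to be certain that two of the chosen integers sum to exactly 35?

Group the elements by complementary pair {x, 35−x}: {3,32}, {4,31}, {5,30}, …, giving 15 two-element pairs and 6 integers whose partner 35−x falls outside [3,38].
Treating each of those 21 groups as a pigeonhole, one can pick one integer per group — 21 integers — with no two summing to 35.
The 22nd integer lands in an occupied pair, forcing a sum of 35.

22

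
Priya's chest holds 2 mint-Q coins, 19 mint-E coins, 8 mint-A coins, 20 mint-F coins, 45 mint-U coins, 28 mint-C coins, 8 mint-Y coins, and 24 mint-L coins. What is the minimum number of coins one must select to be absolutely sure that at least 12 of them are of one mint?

Put each drawn coin into a box by mint. The largest draw with every box below 12 takes min(count, 11) from each mint; mints with fewer than 11 contribute all they have.
Σ min(cᵢ, 11) = 2 + 11 + 8 + 11 + 11 + 11 + 8 + 11 = 73.
Draw number 73 + 1 = 74 must push one box to 12.

74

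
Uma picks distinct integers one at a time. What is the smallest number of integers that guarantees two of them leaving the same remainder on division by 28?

The 28 residue classes mod 28 are the pigeonholes.
With 28 integers one could put 1 in each residue class and have no class reach 2.
The 29th integer pushes some class to 2, so 28·1 + 1 = 29.

29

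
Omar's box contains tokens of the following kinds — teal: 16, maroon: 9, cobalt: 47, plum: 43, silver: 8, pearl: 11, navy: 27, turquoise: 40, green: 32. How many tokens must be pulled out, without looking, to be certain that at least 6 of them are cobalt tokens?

In the worst case for collecting cobalt tokens, every non-cobalt token comes out first.
There are 16 + 9 + 43 + 8 + 11 + 27 + 40 + 32 = 186 non-cobalt tokens altogether.
After those, each further token must be cobalt, so 186 + 6 = 192 draws guarantee 6 cobalt tokens.

192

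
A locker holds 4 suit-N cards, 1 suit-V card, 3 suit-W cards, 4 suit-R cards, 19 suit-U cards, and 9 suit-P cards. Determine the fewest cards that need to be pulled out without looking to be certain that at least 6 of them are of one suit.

23

Pigeonhole: put each drawn card into a box by suit. The largest draw with every box below 6 takes min(count, 5) from each suit; suits with fewer than 5 contribute all they have.
Σ min(cᵢ, 5) = 4 + 1 + 3 + 4 + 5 + 5 = 22.
Draw number 22 + 1 = 23 must push one box to 6.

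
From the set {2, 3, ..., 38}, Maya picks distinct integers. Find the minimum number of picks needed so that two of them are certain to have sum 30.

Group the elements by complementary pair {x, 30−x}: {2,28}, {3,27}, {4,26}, …, giving 13 two-element pairs, the single value 15 (it cannot pair with itself since the integers are distinct), and 10 integers whose partner 30−x falls outside [2,38].
By pigeonhole, treating each of those 24 groups as a pigeonhole, one can pick one integer per group — 24 integers — with no two summing to 30.
The 25th integer lands in an occupied pair, forcing a sum of 30.

25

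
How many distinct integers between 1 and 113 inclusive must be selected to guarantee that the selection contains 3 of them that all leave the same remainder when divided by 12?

25

The 12 residue classes mod 12 are the pigeonholes.
With 24 integers one could put 2 in each residue class and have no class reach 3.
The 25th integer pushes some class to 3, so 12·2 + 1 = 25.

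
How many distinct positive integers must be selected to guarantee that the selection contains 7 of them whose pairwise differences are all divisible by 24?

145

Integers whose pairwise differences are multiples of 24 are exactly those sharing a remainder mod 24. By the pigeonhole principle, the 24 residue classes mod 24 are the pigeonholes.
With 144 integers one could put 6 in each residue class and have no class reach 7.
The 145th integer pushes some class to 7, so 24·6 + 1 = 145.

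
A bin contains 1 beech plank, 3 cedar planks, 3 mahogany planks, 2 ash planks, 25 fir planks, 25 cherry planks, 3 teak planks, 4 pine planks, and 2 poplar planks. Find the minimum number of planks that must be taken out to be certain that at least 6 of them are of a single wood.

29

An adversary could hand out at most 5 planks per wood (7 woods run out sooner): 1 + 3 + 3 + 2 + 5 + 5 + 3 + 4 + 2 = 28 planks and still no wood has 6.
By pigeonhole, one more plank lands in a wood already at 5, so 29 draws are enough and 28 are not.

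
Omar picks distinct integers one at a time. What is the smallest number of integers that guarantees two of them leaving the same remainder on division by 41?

42

The 41 residue classes mod 41 are the pigeonholes.
With 41 integers one could put 1 in each residue class and have no class reach 2.
The 42nd integer pushes some class to 2, so 41·1 + 1 = 42.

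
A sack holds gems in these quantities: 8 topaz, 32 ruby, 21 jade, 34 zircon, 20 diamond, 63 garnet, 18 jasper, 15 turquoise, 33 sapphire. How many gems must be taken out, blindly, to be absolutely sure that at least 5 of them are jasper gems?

In the worst case for collecting jasper gems, every non-jasper gem comes out first.
There are 8 + 32 + 21 + 34 + 20 + 63 + 15 + 33 = 226 non-jasper gems altogether.
After those, each further gem must be jasper, so 226 + 5 = 231 draws guarantee 5 jasper gems.

231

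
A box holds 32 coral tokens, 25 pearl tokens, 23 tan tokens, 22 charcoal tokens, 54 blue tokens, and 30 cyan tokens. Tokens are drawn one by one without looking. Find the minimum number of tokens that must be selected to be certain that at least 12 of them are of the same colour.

By pigeonhole, the 6 colours are the holes; the tokens drawn are the pigeons.
To avoid 12 of any one colour, the worst case takes at most 11 of each colour.
That gives 11 + 11 + 11 + 11 + 11 + 11 = 66 tokens with no colour reaching 12.
The next token forces some colour to 12, so 66 + 1 = 67.

67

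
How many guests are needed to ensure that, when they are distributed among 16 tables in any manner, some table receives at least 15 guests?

225

With 224 guests one could put exactly 14 in each of the 16 tables, and no table would reach 15.
One more guest must land in a table that already has 14, giving it 15.
So 16 × 14 + 1 = 225 guests are required.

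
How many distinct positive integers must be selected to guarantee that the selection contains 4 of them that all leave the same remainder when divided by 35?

106

By the pigeonhole principle, the 35 residue classes mod 35 are the pigeonholes.
With 105 integers one could put 3 in each residue class and have no class reach 4.
The 106th integer pushes some class to 4, so 35·3 + 1 = 106.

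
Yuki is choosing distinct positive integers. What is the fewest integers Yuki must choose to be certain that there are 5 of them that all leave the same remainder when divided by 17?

69

The 17 residue classes mod 17 are the pigeonholes.
With 68 integers one could put 4 in each residue class and have no class reach 5.
The 69th integer pushes some class to 5, so 17·4 + 1 = 69.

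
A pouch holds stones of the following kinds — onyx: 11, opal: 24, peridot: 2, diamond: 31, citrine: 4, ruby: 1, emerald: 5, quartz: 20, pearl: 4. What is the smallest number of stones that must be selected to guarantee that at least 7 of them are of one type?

41

Pigeonhole: put each drawn stone into a box by type. The largest draw with every box below 7 takes min(count, 6) from each type; types with fewer than 6 contribute all they have.
Σ min(cᵢ, 6) = 6 + 6 + 2 + 6 + 4 + 1 + 5 + 6 + 4 = 40.
Draw number 40 + 1 = 41 must push one box to 7.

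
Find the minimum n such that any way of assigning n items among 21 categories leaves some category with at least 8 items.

148

With 147 items one could put exactly 7 in each of the 21 categories, and no category would reach 8.
By the pigeonhole principle, one more item must land in a category that already has 7, giving it 8.
So 21 × 7 + 1 = 148 items are required.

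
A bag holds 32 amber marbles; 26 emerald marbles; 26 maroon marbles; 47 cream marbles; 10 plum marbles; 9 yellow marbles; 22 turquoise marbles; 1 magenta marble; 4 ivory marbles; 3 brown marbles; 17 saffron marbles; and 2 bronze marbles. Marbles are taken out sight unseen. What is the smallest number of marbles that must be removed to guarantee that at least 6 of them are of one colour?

By pigeonhole, the 12 colours are the holes; the marbles drawn are the pigeons.
To avoid 6 of any one colour, the worst case takes at most 5 of each colour, or every marble of a colour that has fewer than 5.
That gives 5 + 5 + 5 + 5 + 5 + 5 + 5 + 1 + 4 + 3 + 5 + 2 = 50 marbles with no colour reaching 6.
The next marble forces some colour to 6, so 50 + 1 = 51.

51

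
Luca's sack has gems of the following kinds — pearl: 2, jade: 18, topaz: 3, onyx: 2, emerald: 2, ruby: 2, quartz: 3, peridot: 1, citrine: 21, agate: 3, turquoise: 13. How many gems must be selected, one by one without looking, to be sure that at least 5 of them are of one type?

31

The 11 types are the holes; the gems drawn are the pigeons.
To avoid 5 of any one type, the worst case takes at most 4 of each type, or every gem of a type that has fewer than 4.
That gives 2 + 4 + 3 + 2 + 2 + 2 + 3 + 1 + 4 + 3 + 4 = 30 gems with no type reaching 5.
The next gem forces some type to 5, so 30 + 1 = 31.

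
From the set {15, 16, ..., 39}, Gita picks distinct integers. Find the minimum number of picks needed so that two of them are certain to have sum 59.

Two chosen integers sum to 59 exactly when both halves of some pair {x, 59−x} with 20 ≤ x ≤ 59−x ≤ 39 are chosen — 10 such pairs.
The remaining 5 elements (those with no distinct partner in range) can never complete a 59-sum, so the worst case takes all of them and one from each pair: 5 + 10 = 15.
By the pigeonhole principle, the 16th integer has to be the second member of some pair, so 15 + 1 = 16.

16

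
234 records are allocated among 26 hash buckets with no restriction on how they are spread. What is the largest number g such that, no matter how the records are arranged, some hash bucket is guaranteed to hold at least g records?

9

By the pigeonhole principle, the 26 hash buckets are the holes and the 234 records are the pigeons.
If every hash bucket held at most 8 records, the total would be at most 26 × 8 = 208, which is less than 234.
So some hash bucket holds at least ⌈234/26⌉ = 9 records.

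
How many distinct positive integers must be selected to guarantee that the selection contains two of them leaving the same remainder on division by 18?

Pigeonhole: the 18 residue classes mod 18 are the pigeonholes.
With 18 integers one could put 1 in each residue class and have no class reach 2.
The 19th integer pushes some class to 2, so 18·1 + 1 = 19.

19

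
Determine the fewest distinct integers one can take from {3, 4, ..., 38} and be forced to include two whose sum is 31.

24

Two chosen integers sum to 31 exactly when both halves of some pair {x, 31−x} with 3 ≤ x ≤ 31−x ≤ 28 are chosen — 13 such pairs.
The remaining 10 elements (those with no distinct partner in range) can never complete a 31-sum, so the worst case takes all of them and one from each pair: 10 + 13 = 23.
By the pigeonhole principle, the 24th integer has to be the second member of some pair, so 23 + 1 = 24.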